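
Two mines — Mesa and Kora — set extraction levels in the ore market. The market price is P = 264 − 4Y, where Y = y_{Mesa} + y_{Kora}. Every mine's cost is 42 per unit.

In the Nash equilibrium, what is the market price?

116

Mine Mesa's profit: π = y_{Mesa}(264 − 4(y_{Mesa} + y_{Kora})) − 42y_{Mesa}.
∂π/∂y_{Mesa} = 222 − 8y_{Mesa} − 4y_{Kora} = 0, so y_{Mesa} = 27.75 − 0.5y_{Kora}.
The game is symmetric, so in equilibrium y_{Kora} = y_{Mesa}: the reaction function gives 1.5y_{Mesa} = 27.75, hence y_{Mesa} = 18.5.
Equilibrium price: P = 264 − 4·37 = 116.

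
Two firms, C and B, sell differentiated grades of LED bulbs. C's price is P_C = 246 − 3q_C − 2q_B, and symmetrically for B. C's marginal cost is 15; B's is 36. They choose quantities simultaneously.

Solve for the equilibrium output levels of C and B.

30.1875, 24.9375

Firm C's profit: π = q_C(246 − 3q_C − 2q_B) − 15q_C.
∂π/∂q_C = 231 − 6q_C − 2q_B = 0 ⇒ q_C = 38.5 − (1/3)q_B.
Similarly q_B = 35 − (1/3)q_C.
Solving the two reaction functions simultaneously: (1 − (−1/3)(−1/3))q_C = 38.5 − (1/3)·35, so (8/9)q_C = 161/6 and q_C = 30.1875.
Then q_B = 35 − (1/3)·30.1875 = 24.9375.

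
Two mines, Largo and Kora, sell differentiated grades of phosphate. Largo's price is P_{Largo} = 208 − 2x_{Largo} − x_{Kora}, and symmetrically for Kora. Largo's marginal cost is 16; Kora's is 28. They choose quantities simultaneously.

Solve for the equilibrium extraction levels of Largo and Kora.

Mine Largo's profit: π = x_{Largo}(208 − 2x_{Largo} − x_{Kora}) − 16x_{Largo}.
∂π/∂x_{Largo} = 192 − 4x_{Largo} − x_{Kora} = 0 ⇒ x_{Largo} = 48 − 0.25x_{Kora}.
Similarly x_{Kora} = 45 − 0.25x_{Largo}.
Plugging x_{Kora} into Largo's best response: x_{Largo} = 48 − 0.25(45 − 0.25x_{Largo}) ⇒ 0.9375x_{Largo} = 36.75, so x_{Largo} = 39.2.
Then x_{Kora} = 45 − 0.25·39.2 = 35.2.

39.2, 35.2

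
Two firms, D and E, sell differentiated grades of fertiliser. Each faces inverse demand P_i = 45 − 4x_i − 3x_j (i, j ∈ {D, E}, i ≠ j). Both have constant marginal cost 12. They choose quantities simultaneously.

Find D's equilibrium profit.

Firm D's profit: π = x_D(45 − 4x_D − 3x_E) − 12x_D.
∂π/∂x_D = 33 − 8x_D − 3x_E = 0 ⇒ x_D = 4.125 − 0.375x_E.
The game is symmetric, so in equilibrium x_E = x_D: the reaction function gives 1.375x_D = 4.125, hence x_D = 3.
P_D = 45 − 4·3 − 3·3 = 24.
Profit = (24 − 12)·3 = 36.

36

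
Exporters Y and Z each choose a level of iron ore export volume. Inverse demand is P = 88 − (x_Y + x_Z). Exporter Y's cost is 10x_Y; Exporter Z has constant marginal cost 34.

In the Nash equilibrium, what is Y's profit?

Exporter Y's profit: π = x_Y(88 − (x_Y + x_Z)) − 10x_Y.
∂π/∂x_Y = 78 − 2x_Y − x_Z = 0, so x_Y = 39 − 0.5x_Z.
By the same steps for Z: x_Z = 27 − 0.5x_Y.
Solving the two reaction functions simultaneously: (1 − (−0.5)(−0.5))x_Y = 39 − 0.5·27, so 0.75x_Y = 25.5 and x_Y = 34.
Then x_Z = 27 − 0.5·34 = 10.
Price P = 88 − 44 = 44.
Y's profit: (44 − 10)·34 = 1156.

1156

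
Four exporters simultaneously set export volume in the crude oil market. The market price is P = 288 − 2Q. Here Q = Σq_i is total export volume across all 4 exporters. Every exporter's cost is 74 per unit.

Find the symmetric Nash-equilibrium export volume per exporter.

A representative exporter's profit is π_i = q_i(288 − 2Q) − 74q_i, with Q = q_i + Σ_{j≠i} q_j.
First-order condition: 214 − 4q_i − 2Σ_{j≠i} q_j = 0.
With identical exporters, set every q_j = q: then 214 − 4q − 6q = 0, i.e. q = 214/10 = 21.4.

21.4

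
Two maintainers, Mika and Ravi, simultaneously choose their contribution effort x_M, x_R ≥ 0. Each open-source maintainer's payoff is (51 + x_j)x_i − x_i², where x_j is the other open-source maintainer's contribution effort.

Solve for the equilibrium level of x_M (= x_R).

51

Mika's payoff is (51 + x_R)x_M − x_M².
∂π/∂x_M = 51 + x_R − 2x_M = 0, so x_M = 25.5 + 0.5x_R.
The game is symmetric, so in equilibrium x_R = x_M: the reaction function gives 0.5x_M = 25.5, hence x_M = 51.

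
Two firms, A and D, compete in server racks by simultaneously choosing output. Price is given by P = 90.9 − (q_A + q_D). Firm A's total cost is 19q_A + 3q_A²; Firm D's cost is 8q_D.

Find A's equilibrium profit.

Firm A's profit: π = q_A(90.9 − (q_A + q_D)) − 19q_A − 3q_A².
∂π/∂q_A = 71.9 − 8q_A − q_D = 0, so q_A = 8.9875 − 0.125q_D.
For D: ∂π/∂q_D = 82.9 − 2q_D − q_A = 0 ⇒ q_D = 41.45 − 0.5q_A.
Solving the two reaction functions simultaneously: (1 − (−0.125)(−0.5))q_A = 8.9875 − 0.125·41.45, so 0.9375q_A = 609/160 and q_A = 4.06.
Then q_D = 41.45 − 0.5·4.06 = 39.42.
Price P = 90.9 − 43.48 = 47.42.
A's profit: (47.42 − 19)·4.06 − 3(4.06)² = 65.9344.

65.9344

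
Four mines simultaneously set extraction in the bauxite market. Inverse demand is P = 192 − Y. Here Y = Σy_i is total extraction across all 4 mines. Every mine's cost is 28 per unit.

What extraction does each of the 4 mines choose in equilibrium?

32.8

A representative mine's profit is π_i = y_i(192 − Y) − 28y_i, with Y = y_i + Σ_{j≠i} y_j.
First-order condition: 164 − 2y_i − Σ_{j≠i} y_j = 0.
In a symmetric equilibrium every mine chooses the same y, so Σ_{j≠i} y_j = 3y. The condition becomes 164 − 5y = 0, giving y = 164/5 = 32.8.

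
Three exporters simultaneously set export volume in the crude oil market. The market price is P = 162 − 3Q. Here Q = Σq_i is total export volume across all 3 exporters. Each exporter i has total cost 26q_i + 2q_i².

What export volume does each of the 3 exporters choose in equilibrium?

8.5

A representative exporter's profit is π_i = q_i(162 − 3Q) − 26q_i − 2q_i², with Q = q_i + Σ_{j≠i} q_j.
First-order condition: 136 − 10q_i − 3Σ_{j≠i} q_j = 0.
Imposing symmetry (q_j = q for all j) turns Σ_{j≠i} q_j into 2q, so 136 = 16q and q = 8.5.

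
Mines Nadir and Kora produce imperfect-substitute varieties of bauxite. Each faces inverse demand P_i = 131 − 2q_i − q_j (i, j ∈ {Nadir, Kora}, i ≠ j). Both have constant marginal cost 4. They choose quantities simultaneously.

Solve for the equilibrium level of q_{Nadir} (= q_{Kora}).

Mine Nadir's profit: π = q_{Nadir}(131 − 2q_{Nadir} − q_{Kora}) − 4q_{Nadir}.
∂π/∂q_{Nadir} = 127 − 4q_{Nadir} − q_{Kora} = 0 ⇒ q_{Nadir} = 31.75 − 0.25q_{Kora}.
By symmetry q_{Kora} = q_{Nadir}; substituting into the reaction function, 1.25q_{Nadir} = 31.75 and q_{Nadir} = 25.4.

25.4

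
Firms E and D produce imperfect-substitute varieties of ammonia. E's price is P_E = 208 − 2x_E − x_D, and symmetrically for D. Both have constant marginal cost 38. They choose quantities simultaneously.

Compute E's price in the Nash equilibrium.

106

Firm E's profit: π = x_E(208 − 2x_E − x_D) − 38x_E.
∂π/∂x_E = 170 − 4x_E − x_D = 0 ⇒ x_E = 42.5 − 0.25x_D.
By symmetry x_D = x_E; substituting into the reaction function, 1.25x_E = 42.5 and x_E = 34.
P_E = 208 − 2·34 − 34 = 106.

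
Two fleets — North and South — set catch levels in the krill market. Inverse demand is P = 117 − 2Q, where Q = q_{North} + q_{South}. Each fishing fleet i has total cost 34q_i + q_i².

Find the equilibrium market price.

Fishing fleet North's profit: π = q_{North}(117 − 2(q_{North} + q_{South})) − 34q_{North} − q_{North}².
∂π/∂q_{North} = 83 − 6q_{North} − 2q_{South} = 0, so q_{North} = 83/6 − (1/3)q_{South}.
Setting q_{North} = q_{South} in the reaction function: q_{North} = 83/6 − (1/3)q_{North}, so q_{North} = (83/6) / (4/3) = 10.375.
Equilibrium price: P = 117 − 2·20.75 = 75.5.

75.5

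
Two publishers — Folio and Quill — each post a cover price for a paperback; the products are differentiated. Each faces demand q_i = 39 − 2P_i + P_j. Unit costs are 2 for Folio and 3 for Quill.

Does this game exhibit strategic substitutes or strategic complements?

strategic complements

Folio's profit: π = (P_{Folio} − 2)(39 − 2P_{Folio} + P_{Quill}).
∂π/∂P_{Folio} = 43 − 4P_{Folio} + P_{Quill} = 0 ⇒ P_{Folio} = 10.75 + 0.25P_{Quill}.
The best-response slope dP_{Folio}/dP_{Quill} = 0.25 > 0: the reaction function is upward-sloping, so the choices are strategic complements.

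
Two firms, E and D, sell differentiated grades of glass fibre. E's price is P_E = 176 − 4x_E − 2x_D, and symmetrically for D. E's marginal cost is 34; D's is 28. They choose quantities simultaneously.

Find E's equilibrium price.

90

Firm E's profit: π = x_E(176 − 4x_E − 2x_D) − 34x_E.
∂π/∂x_E = 142 − 8x_E − 2x_D = 0 ⇒ x_E = 17.75 − 0.25x_D.
Similarly x_D = 18.5 − 0.25x_E.
Solving the two reaction functions simultaneously: (1 − (−0.25)(−0.25))x_E = 17.75 − 0.25·18.5, so 0.9375x_E = 13.125 and x_E = 14.
Then x_D = 18.5 − 0.25·14 = 15.
P_E = 176 − 4·14 − 2·15 = 90.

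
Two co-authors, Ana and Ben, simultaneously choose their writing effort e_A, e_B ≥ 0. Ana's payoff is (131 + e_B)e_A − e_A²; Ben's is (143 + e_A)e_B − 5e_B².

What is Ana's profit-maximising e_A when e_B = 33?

82

Expanding Ana's payoff: 131e_A + e_Be_A − e_A².
∂π/∂e_A = 131 + e_B − 2e_A = 0, so e_A = 65.5 + 0.5e_B.
At e_B = 33: e_A = 65.5 + 0.5·33 = 82.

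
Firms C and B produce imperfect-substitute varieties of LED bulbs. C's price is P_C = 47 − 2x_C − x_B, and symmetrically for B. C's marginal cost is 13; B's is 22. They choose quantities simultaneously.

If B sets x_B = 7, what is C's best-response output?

Firm C's profit: π = x_C(47 − 2x_C − x_B) − 13x_C.
∂π/∂x_C = 34 − 4x_C − x_B = 0 ⇒ x_C = 8.5 − 0.25x_B.
At x_B = 7: x_C = 8.5 − 0.25·7 = 6.75.

6.75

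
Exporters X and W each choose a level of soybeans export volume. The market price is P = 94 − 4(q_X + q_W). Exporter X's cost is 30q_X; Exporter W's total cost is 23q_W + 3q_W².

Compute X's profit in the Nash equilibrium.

162.5625

Exporter X's profit: π = q_X(94 − 4(q_X + q_W)) − 30q_X.
∂π/∂q_X = 64 − 8q_X − 4q_W = 0, so q_X = 8 − 0.5q_W.
For W: ∂π/∂q_W = 71 − 14q_W − 4q_X = 0 ⇒ q_W = 71/14 − (2/7)q_X.
Solving the two reaction functions simultaneously: (1 − (−0.5)(−2/7))q_X = 8 − 0.5·(71/14), so (6/7)q_X = 153/28 and q_X = 6.375.
Then q_W = 71/14 − (2/7)·6.375 = 3.25.
Price P = 94 − 4·9.625 = 55.5.
X's profit: (55.5 − 30)·6.375 = 162.5625.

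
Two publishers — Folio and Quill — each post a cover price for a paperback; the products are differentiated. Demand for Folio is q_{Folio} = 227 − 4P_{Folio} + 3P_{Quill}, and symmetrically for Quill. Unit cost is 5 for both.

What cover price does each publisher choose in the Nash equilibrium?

Folio's profit: π = (P_{Folio} − 5)(227 − 4P_{Folio} + 3P_{Quill}).
∂π/∂P_{Folio} = 247 − 8P_{Folio} + 3P_{Quill} = 0 ⇒ P_{Folio} = 30.875 + 0.375P_{Quill}.
Setting P_{Folio} = P_{Quill} in the reaction function: P_{Folio} = 30.875 + 0.375P_{Folio}, so P_{Folio} = 30.875 / 0.625 = 49.4.

49.4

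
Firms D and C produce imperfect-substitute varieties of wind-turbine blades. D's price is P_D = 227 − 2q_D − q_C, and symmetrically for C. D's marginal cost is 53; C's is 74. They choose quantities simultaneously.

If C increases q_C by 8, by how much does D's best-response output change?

Firm D's profit: π = q_D(227 − 2q_D − q_C) − 53q_D.
∂π/∂q_D = 174 − 4q_D − q_C = 0 ⇒ q_D = 43.5 − 0.25q_C.
The reaction-function slope is −0.25, so an 8-unit rise in q_C moves q_D by −0.25 × 8 = −2. D's best response falls — the actions are strategic substitutes.

-2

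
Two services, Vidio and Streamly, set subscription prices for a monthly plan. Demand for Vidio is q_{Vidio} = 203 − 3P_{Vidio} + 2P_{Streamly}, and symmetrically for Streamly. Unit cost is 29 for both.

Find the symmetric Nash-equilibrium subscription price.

Vidio's profit: π = (P_{Vidio} − 29)(203 − 3P_{Vidio} + 2P_{Streamly}).
∂π/∂P_{Vidio} = 290 − 6P_{Vidio} + 2P_{Streamly} = 0 ⇒ P_{Vidio} = 145/3 + (1/3)P_{Streamly}.
The game is symmetric, so in equilibrium P_{Streamly} = P_{Vidio}: the reaction function gives (2/3)P_{Vidio} = 145/3, hence P_{Vidio} = 72.5.

72.5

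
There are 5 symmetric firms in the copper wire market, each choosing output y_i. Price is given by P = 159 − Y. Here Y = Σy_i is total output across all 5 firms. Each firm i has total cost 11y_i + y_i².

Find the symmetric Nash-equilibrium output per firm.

A representative firm's profit is π_i = y_i(159 − Y) − 11y_i − y_i², with Y = y_i + Σ_{j≠i} y_j.
First-order condition: 148 − 4y_i − Σ_{j≠i} y_j = 0.
In a symmetric equilibrium every firm chooses the same y, so Σ_{j≠i} y_j = 4y. The condition becomes 148 − 8y = 0, giving y = 148/8 = 18.5.

18.5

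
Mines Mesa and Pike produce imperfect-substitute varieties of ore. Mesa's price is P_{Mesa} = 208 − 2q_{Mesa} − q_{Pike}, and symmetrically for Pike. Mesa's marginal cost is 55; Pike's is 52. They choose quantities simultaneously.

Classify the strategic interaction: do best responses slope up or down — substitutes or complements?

strategic substitutes

Mine Mesa's profit: π = q_{Mesa}(208 − 2q_{Mesa} − q_{Pike}) − 55q_{Mesa}.
∂π/∂q_{Mesa} = 153 − 4q_{Mesa} − q_{Pike} = 0 ⇒ q_{Mesa} = 38.25 − 0.25q_{Pike}.
The best-response slope dq_{Mesa}/dq_{Pike} = −0.25 < 0: the reaction function is downward-sloping, so the choices are strategic substitutes.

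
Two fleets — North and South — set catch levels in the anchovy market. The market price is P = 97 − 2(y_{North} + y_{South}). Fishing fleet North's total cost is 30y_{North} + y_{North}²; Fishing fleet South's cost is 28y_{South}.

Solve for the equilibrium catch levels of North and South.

6.5, 14

Fishing fleet North's profit: π = y_{North}(97 − 2(y_{North} + y_{South})) − 30y_{North} − y_{North}².
∂π/∂y_{North} = 67 − 6y_{North} − 2y_{South} = 0, so y_{North} = 67/6 − (1/3)y_{South}.
For South: ∂π/∂y_{South} = 69 − 4y_{South} − 2y_{North} = 0 ⇒ y_{South} = 17.25 − 0.5y_{North}.
Plugging y_{South} into North's best response: y_{North} = 67/6 − (1/3)(17.25 − 0.5y_{North}) ⇒ (5/6)y_{North} = 65/12, so y_{North} = 6.5.
Then y_{South} = 17.25 − 0.5·6.5 = 14.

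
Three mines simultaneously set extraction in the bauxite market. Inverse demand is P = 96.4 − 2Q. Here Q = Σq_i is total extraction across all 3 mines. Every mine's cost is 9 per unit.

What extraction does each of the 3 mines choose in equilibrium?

10.925

A representative mine's profit is π_i = q_i(96.4 − 2Q) − 9q_i, with Q = q_i + Σ_{j≠i} q_j.
First-order condition: 87.4 − 4q_i − 2Σ_{j≠i} q_j = 0.
In a symmetric equilibrium every mine chooses the same q, so Σ_{j≠i} q_j = 2q. The condition becomes 87.4 − 8q = 0, giving q = 87.4/8 = 10.925.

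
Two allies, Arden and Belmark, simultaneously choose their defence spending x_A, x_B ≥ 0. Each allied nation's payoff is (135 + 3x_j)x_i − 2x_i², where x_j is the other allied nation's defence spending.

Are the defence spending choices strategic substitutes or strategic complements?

strategic complements

Arden's payoff is (135 + 3x_B)x_A − 2x_A².
∂π/∂x_A = 135 + 3x_B − 4x_A = 0, so x_A = 33.75 + 0.75x_B.
The best-response slope dx_A/dx_B = 0.75 > 0: the reaction function is upward-sloping, so the choices are strategic complements.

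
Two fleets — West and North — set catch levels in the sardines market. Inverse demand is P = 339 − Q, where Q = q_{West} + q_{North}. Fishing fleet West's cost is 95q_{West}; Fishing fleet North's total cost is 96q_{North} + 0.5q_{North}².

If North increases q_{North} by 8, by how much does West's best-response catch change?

Fishing fleet West's profit: π = q_{West}(339 − (q_{West} + q_{North})) − 95q_{West}.
∂π/∂q_{West} = 244 − 2q_{West} − q_{North} = 0, so q_{West} = 122 − 0.5q_{North}.
The reaction-function slope is −0.5, so an 8-unit rise in q_{North} moves q_{West} by −0.5 × 8 = −4. West's best response falls — the actions are strategic substitutes.

-4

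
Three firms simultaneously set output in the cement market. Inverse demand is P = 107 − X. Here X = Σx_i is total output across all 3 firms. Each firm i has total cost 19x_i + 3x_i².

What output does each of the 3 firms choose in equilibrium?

8.8

A representative firm's profit is π_i = x_i(107 − X) − 19x_i − 3x_i², with X = x_i + Σ_{j≠i} x_j.
First-order condition: 88 − 8x_i − Σ_{j≠i} x_j = 0.
Imposing symmetry (x_j = x for all j) turns Σ_{j≠i} x_j into 2x, so 88 = 10x and x = 8.8.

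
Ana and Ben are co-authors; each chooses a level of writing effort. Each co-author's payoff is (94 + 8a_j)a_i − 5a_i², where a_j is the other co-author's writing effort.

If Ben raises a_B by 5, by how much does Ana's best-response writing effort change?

Ana's payoff is (94 + 8a_B)a_A − 5a_A².
∂π/∂a_A = 94 + 8a_B − 10a_A = 0, so a_A = 9.4 + 0.8a_B.
The reaction-function slope is 0.8, so a 5-unit rise in a_B moves a_A by 0.8 × 5 = 4. Ana's best response rises — the actions are strategic complements.

4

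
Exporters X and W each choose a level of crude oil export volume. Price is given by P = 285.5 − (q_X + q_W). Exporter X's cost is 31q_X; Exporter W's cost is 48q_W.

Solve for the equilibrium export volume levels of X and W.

Exporter X's profit: π = q_X(285.5 − (q_X + q_W)) − 31q_X.
∂π/∂q_X = 254.5 − 2q_X − q_W = 0, so q_X = 127.25 − 0.5q_W.
By the same steps for W: q_W = 118.75 − 0.5q_X.
Substituting the second reaction function into the first: q_X = 127.25 − 0.5(118.75 − 0.5q_X), which gives 0.75q_X = 67.875 ⇒ q_X = 90.5.
Then q_W = 118.75 − 0.5·90.5 = 73.5.

90.5, 73.5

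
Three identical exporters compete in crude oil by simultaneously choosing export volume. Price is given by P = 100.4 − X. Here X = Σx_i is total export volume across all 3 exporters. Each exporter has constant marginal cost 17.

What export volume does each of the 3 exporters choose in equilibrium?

A representative exporter's profit is π_i = x_i(100.4 − X) − 17x_i, with X = x_i + Σ_{j≠i} x_j.
First-order condition: 83.4 − 2x_i − Σ_{j≠i} x_j = 0.
In a symmetric equilibrium every exporter chooses the same x, so Σ_{j≠i} x_j = 2x. The condition becomes 83.4 − 4x = 0, giving x = 83.4/4 = 20.85.

20.85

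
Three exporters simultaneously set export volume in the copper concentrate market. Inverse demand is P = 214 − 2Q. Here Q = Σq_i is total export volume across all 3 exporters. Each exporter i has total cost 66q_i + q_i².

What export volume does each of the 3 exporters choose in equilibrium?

14.8

A representative exporter's profit is π_i = q_i(214 − 2Q) − 66q_i − q_i², with Q = q_i + Σ_{j≠i} q_j.
First-order condition: 148 − 6q_i − 2Σ_{j≠i} q_j = 0.
Imposing symmetry (q_j = q for all j) turns Σ_{j≠i} q_j into 2q, so 148 = 10q and q = 14.8.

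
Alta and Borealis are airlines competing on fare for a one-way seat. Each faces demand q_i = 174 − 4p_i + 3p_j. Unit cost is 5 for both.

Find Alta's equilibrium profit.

Alta's profit: π = (p_{Alta} − 5)(174 − 4p_{Alta} + 3p_{Borealis}).
∂π/∂p_{Alta} = 194 − 8p_{Alta} + 3p_{Borealis} = 0 ⇒ p_{Alta} = 24.25 + 0.375p_{Borealis}.
The game is symmetric, so in equilibrium p_{Borealis} = p_{Alta}: the reaction function gives 0.625p_{Alta} = 24.25, hence p_{Alta} = 38.8.
q_{Alta} = 174 − 4·38.8 + 3·38.8 = 135.2.
Profit = (38.8 − 5)·135.2 = 4569.76.

4569.76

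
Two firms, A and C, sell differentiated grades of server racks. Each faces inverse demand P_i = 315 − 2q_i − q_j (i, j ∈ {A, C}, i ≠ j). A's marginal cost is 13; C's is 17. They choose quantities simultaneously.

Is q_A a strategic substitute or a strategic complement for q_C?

Firm A's profit: π = q_A(315 − 2q_A − q_C) − 13q_A.
∂π/∂q_A = 302 − 4q_A − q_C = 0 ⇒ q_A = 75.5 − 0.25q_C.
The best-response slope dq_A/dq_C = −0.25 < 0: the reaction function is downward-sloping, so the choices are strategic substitutes.

strategic substitutes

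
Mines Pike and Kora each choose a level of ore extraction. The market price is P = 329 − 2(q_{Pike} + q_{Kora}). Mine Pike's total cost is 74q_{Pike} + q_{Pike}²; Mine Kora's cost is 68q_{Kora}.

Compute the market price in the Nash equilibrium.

173.6

Mine Pike's profit: π = q_{Pike}(329 − 2(q_{Pike} + q_{Kora})) − 74q_{Pike} − q_{Pike}².
∂π/∂q_{Pike} = 255 − 6q_{Pike} − 2q_{Kora} = 0, so q_{Pike} = 42.5 − (1/3)q_{Kora}.
For Kora: ∂π/∂q_{Kora} = 261 − 4q_{Kora} − 2q_{Pike} = 0 ⇒ q_{Kora} = 65.25 − 0.5q_{Pike}.
Solving the two reaction functions simultaneously: (1 − (−1/3)(−0.5))q_{Pike} = 42.5 − (1/3)·65.25, so (5/6)q_{Pike} = 20.75 and q_{Pike} = 24.9.
Then q_{Kora} = 65.25 − 0.5·24.9 = 52.8.
Equilibrium price: P = 329 − 2·77.7 = 173.6.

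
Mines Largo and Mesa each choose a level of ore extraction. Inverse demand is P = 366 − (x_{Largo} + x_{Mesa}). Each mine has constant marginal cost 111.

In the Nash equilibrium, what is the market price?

Mine Largo's profit: π = x_{Largo}(366 − (x_{Largo} + x_{Mesa})) − 111x_{Largo}.
∂π/∂x_{Largo} = 255 − 2x_{Largo} − x_{Mesa} = 0, so x_{Largo} = 127.5 − 0.5x_{Mesa}.
The game is symmetric, so in equilibrium x_{Mesa} = x_{Largo}: the reaction function gives 1.5x_{Largo} = 127.5, hence x_{Largo} = 85.
Equilibrium price: P = 366 − 170 = 196.

196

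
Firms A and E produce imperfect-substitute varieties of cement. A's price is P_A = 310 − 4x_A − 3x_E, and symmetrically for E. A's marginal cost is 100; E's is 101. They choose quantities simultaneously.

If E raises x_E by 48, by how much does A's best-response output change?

-18

Firm A's profit: π = x_A(310 − 4x_A − 3x_E) − 100x_A.
∂π/∂x_A = 210 − 8x_A − 3x_E = 0 ⇒ x_A = 26.25 − 0.375x_E.
The reaction-function slope is −0.375, so a 48-unit rise in x_E moves x_A by −0.375 × 48 = −18. A's best response falls — the actions are strategic substitutes.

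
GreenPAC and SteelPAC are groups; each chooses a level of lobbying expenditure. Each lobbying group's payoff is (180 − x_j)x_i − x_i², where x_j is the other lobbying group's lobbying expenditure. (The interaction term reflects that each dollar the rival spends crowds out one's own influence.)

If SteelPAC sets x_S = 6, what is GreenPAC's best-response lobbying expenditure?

87

GreenPAC's payoff is (180 − x_S)x_G − x_G².
∂π/∂x_G = 180 − x_S − 2x_G = 0, so x_G = 90 − 0.5x_S.
At x_S = 6: x_G = 90 − 0.5·6 = 87.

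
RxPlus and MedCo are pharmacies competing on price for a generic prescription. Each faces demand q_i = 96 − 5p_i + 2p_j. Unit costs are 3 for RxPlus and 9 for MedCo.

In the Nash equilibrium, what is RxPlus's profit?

661.25

RxPlus's profit: π = (p_{RxPlus} − 3)(96 − 5p_{RxPlus} + 2p_{MedCo}).
∂π/∂p_{RxPlus} = 111 − 10p_{RxPlus} + 2p_{MedCo} = 0 ⇒ p_{RxPlus} = 11.1 + 0.2p_{MedCo}.
Similarly p_{MedCo} = 14.1 + 0.2p_{RxPlus}.
Plugging p_{MedCo} into RxPlus's best response: p_{RxPlus} = 11.1 + 0.2(14.1 + 0.2p_{RxPlus}) ⇒ 0.96p_{RxPlus} = 13.92, so p_{RxPlus} = 14.5.
Then p_{MedCo} = 14.1 + 0.2·14.5 = 17.
q_{RxPlus} = 96 − 5·14.5 + 2·17 = 57.5.
Profit = (14.5 − 3)·57.5 = 661.25.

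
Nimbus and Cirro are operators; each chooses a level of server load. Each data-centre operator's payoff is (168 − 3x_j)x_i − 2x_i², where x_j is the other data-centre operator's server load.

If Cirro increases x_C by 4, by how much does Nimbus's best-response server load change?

Nimbus's payoff is (168 − 3x_C)x_N − 2x_N².
∂π/∂x_N = 168 − 3x_C − 4x_N = 0, so x_N = 42 − 0.75x_C.
The reaction-function slope is −0.75, so a 4-unit rise in x_C moves x_N by −0.75 × 4 = −3. Nimbus's best response falls — the actions are strategic substitutes.

-3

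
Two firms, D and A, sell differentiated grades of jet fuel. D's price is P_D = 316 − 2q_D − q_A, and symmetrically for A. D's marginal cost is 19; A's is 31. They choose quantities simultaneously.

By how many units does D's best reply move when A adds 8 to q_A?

-2

Firm D's profit: π = q_D(316 − 2q_D − q_A) − 19q_D.
∂π/∂q_D = 297 − 4q_D − q_A = 0 ⇒ q_D = 74.25 − 0.25q_A.
The reaction-function slope is −0.25, so an 8-unit rise in q_A moves q_D by −0.25 × 8 = −2. D's best response falls — the actions are strategic substitutes.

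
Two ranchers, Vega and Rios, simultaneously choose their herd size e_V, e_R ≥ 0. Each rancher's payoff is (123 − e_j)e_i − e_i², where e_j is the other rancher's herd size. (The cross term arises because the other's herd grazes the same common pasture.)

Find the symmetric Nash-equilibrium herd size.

Vega's payoff is (123 − e_R)e_V − e_V².
∂π/∂e_V = 123 − e_R − 2e_V = 0, so e_V = 61.5 − 0.5e_R.
The game is symmetric, so in equilibrium e_R = e_V: the reaction function gives 1.5e_V = 61.5, hence e_V = 41.

41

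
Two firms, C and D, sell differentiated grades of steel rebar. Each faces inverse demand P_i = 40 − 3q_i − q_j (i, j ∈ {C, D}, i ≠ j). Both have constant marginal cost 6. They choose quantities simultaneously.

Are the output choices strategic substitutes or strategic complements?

Firm C's profit: π = q_C(40 − 3q_C − q_D) − 6q_C.
∂π/∂q_C = 34 − 6q_C − q_D = 0 ⇒ q_C = 17/3 − (1/6)q_D.
The best-response slope dq_C/dq_D = −1/6 < 0: the reaction function is downward-sloping, so the choices are strategic substitutes.

strategic substitutes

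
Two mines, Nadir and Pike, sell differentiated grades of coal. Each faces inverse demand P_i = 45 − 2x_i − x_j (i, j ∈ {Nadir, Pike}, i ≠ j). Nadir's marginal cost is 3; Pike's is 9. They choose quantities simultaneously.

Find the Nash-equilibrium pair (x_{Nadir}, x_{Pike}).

8.8, 6.8

Mine Nadir's profit: π = x_{Nadir}(45 − 2x_{Nadir} − x_{Pike}) − 3x_{Nadir}.
∂π/∂x_{Nadir} = 42 − 4x_{Nadir} − x_{Pike} = 0 ⇒ x_{Nadir} = 10.5 − 0.25x_{Pike}.
Similarly x_{Pike} = 9 − 0.25x_{Nadir}.
Substituting the second reaction function into the first: x_{Nadir} = 10.5 − 0.25(9 − 0.25x_{Nadir}), which gives 0.9375x_{Nadir} = 8.25 ⇒ x_{Nadir} = 8.8.
Then x_{Pike} = 9 − 0.25·8.8 = 6.8.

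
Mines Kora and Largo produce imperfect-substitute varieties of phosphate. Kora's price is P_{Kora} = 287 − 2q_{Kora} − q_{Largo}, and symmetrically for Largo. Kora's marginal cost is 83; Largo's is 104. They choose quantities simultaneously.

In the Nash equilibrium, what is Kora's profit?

Mine Kora's profit: π = q_{Kora}(287 − 2q_{Kora} − q_{Largo}) − 83q_{Kora}.
∂π/∂q_{Kora} = 204 − 4q_{Kora} − q_{Largo} = 0 ⇒ q_{Kora} = 51 − 0.25q_{Largo}.
Similarly q_{Largo} = 45.75 − 0.25q_{Kora}.
Substituting the second reaction function into the first: q_{Kora} = 51 − 0.25(45.75 − 0.25q_{Kora}), which gives 0.9375q_{Kora} = 39.5625 ⇒ q_{Kora} = 42.2.
Then q_{Largo} = 45.75 − 0.25·42.2 = 35.2.
P_{Kora} = 287 − 2·42.2 − 35.2 = 167.4.
Profit = (167.4 − 83)·42.2 = 3561.68.

3561.68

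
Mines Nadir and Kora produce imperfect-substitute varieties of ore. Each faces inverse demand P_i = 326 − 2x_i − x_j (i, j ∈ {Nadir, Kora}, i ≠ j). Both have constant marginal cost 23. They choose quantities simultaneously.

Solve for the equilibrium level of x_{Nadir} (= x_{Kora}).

60.6

Mine Nadir's profit: π = x_{Nadir}(326 − 2x_{Nadir} − x_{Kora}) − 23x_{Nadir}.
∂π/∂x_{Nadir} = 303 − 4x_{Nadir} − x_{Kora} = 0 ⇒ x_{Nadir} = 75.75 − 0.25x_{Kora}.
By symmetry x_{Kora} = x_{Nadir}; substituting into the reaction function, 1.25x_{Nadir} = 75.75 and x_{Nadir} = 60.6.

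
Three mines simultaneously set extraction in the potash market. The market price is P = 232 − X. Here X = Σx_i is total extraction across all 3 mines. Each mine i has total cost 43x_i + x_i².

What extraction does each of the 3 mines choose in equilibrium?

A representative mine's profit is π_i = x_i(232 − X) − 43x_i − x_i², with X = x_i + Σ_{j≠i} x_j.
First-order condition: 189 − 4x_i − Σ_{j≠i} x_j = 0.
In a symmetric equilibrium every mine chooses the same x, so Σ_{j≠i} x_j = 2x. The condition becomes 189 − 6x = 0, giving x = 189/6 = 31.5.

31.5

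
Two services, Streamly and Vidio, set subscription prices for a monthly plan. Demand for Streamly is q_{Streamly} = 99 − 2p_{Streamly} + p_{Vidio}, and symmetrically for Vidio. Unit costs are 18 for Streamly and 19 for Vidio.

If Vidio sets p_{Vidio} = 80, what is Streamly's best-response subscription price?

53.75

Streamly's profit: π = (p_{Streamly} − 18)(99 − 2p_{Streamly} + p_{Vidio}).
∂π/∂p_{Streamly} = 135 − 4p_{Streamly} + p_{Vidio} = 0 ⇒ p_{Streamly} = 33.75 + 0.25p_{Vidio}.
At p_{Vidio} = 80: p_{Streamly} = 33.75 + 0.25·80 = 53.75.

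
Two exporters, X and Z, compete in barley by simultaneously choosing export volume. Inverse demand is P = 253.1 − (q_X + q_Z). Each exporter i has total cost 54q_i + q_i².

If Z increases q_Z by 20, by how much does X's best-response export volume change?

-5

Exporter X's profit: π = q_X(253.1 − (q_X + q_Z)) − 54q_X − q_X².
∂π/∂q_X = 199.1 − 4q_X − q_Z = 0, so q_X = 49.775 − 0.25q_Z.
The reaction-function slope is −0.25, so a 20-unit rise in q_Z moves q_X by −0.25 × 20 = −5. X's best response falls — the actions are strategic substitutes.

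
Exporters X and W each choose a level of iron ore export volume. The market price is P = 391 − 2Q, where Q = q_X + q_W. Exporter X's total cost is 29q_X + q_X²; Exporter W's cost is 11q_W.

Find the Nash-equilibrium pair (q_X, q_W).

Exporter X's profit: π = q_X(391 − 2(q_X + q_W)) − 29q_X − q_X².
∂π/∂q_X = 362 − 6q_X − 2q_W = 0, so q_X = 181/3 − (1/3)q_W.
For W: ∂π/∂q_W = 380 − 4q_W − 2q_X = 0 ⇒ q_W = 95 − 0.5q_X.
Plugging q_W into X's best response: q_X = 181/3 − (1/3)(95 − 0.5q_X) ⇒ (5/6)q_X = 86/3, so q_X = 34.4.
Then q_W = 95 − 0.5·34.4 = 77.8.

34.4, 77.8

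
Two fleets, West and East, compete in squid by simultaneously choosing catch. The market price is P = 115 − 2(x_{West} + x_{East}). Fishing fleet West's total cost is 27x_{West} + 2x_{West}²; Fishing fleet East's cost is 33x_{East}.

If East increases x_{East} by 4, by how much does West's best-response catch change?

Fishing fleet West's profit: π = x_{West}(115 − 2(x_{West} + x_{East})) − 27x_{West} − 2x_{West}².
∂π/∂x_{West} = 88 − 8x_{West} − 2x_{East} = 0, so x_{West} = 11 − 0.25x_{East}.
The reaction-function slope is −0.25, so a 4-unit rise in x_{East} moves x_{West} by −0.25 × 4 = −1. West's best response falls — the actions are strategic substitutes.

-1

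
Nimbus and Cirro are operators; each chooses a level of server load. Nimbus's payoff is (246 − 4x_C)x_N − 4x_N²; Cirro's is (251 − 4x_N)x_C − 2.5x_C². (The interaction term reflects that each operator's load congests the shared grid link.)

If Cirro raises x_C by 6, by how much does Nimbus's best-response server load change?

Expanding Nimbus's payoff: 246x_N − 4x_Cx_N − 4x_N².
∂π/∂x_N = 246 − 4x_C − 8x_N = 0, so x_N = 30.75 − 0.5x_C.
The reaction-function slope is −0.5, so a 6-unit rise in x_C moves x_N by −0.5 × 6 = −3. Nimbus's best response falls — the actions are strategic substitutes.

-3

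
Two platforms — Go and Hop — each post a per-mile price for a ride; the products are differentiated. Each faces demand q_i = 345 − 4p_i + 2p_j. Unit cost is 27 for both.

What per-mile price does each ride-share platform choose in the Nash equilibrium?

75.5

Go's profit: π = (p_{Go} − 27)(345 − 4p_{Go} + 2p_{Hop}).
∂π/∂p_{Go} = 453 − 8p_{Go} + 2p_{Hop} = 0 ⇒ p_{Go} = 56.625 + 0.25p_{Hop}.
The game is symmetric, so in equilibrium p_{Hop} = p_{Go}: the reaction function gives 0.75p_{Go} = 56.625, hence p_{Go} = 75.5.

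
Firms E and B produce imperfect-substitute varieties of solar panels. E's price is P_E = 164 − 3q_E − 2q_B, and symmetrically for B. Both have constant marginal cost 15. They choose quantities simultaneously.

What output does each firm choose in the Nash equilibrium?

18.625

Firm E's profit: π = q_E(164 − 3q_E − 2q_B) − 15q_E.
∂π/∂q_E = 149 − 6q_E − 2q_B = 0 ⇒ q_E = 149/6 − (1/3)q_B.
By symmetry q_B = q_E; substituting into the reaction function, (4/3)q_E = 149/6 and q_E = 18.625.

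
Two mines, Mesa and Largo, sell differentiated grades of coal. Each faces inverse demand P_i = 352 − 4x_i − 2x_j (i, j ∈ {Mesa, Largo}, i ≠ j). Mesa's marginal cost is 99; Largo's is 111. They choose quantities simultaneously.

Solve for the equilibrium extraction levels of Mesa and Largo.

Mine Mesa's profit: π = x_{Mesa}(352 − 4x_{Mesa} − 2x_{Largo}) − 99x_{Mesa}.
∂π/∂x_{Mesa} = 253 − 8x_{Mesa} − 2x_{Largo} = 0 ⇒ x_{Mesa} = 31.625 − 0.25x_{Largo}.
Similarly x_{Largo} = 30.125 − 0.25x_{Mesa}.
Substituting the second reaction function into the first: x_{Mesa} = 31.625 − 0.25(30.125 − 0.25x_{Mesa}), which gives 0.9375x_{Mesa} = 771/32 ⇒ x_{Mesa} = 25.7.
Then x_{Largo} = 30.125 − 0.25·25.7 = 23.7.

25.7, 23.7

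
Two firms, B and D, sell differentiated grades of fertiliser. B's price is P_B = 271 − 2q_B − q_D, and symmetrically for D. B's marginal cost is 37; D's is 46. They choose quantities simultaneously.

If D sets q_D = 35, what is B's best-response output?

49.75

Firm B's profit: π = q_B(271 − 2q_B − q_D) − 37q_B.
∂π/∂q_B = 234 − 4q_B − q_D = 0 ⇒ q_B = 58.5 − 0.25q_D.
At q_D = 35: q_B = 58.5 − 0.25·35 = 49.75.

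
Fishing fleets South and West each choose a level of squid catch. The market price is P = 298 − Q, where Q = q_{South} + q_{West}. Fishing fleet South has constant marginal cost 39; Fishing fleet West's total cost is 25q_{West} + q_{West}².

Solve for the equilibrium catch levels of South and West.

109, 41

Fishing fleet South's profit: π = q_{South}(298 − (q_{South} + q_{West})) − 39q_{South}.
∂π/∂q_{South} = 259 − 2q_{South} − q_{West} = 0, so q_{South} = 129.5 − 0.5q_{West}.
For West: ∂π/∂q_{West} = 273 − 4q_{West} − q_{South} = 0 ⇒ q_{West} = 68.25 − 0.25q_{South}.
Substituting the second reaction function into the first: q_{South} = 129.5 − 0.5(68.25 − 0.25q_{South}), which gives 0.875q_{South} = 95.375 ⇒ q_{South} = 109.
Then q_{West} = 68.25 − 0.25·109 = 41.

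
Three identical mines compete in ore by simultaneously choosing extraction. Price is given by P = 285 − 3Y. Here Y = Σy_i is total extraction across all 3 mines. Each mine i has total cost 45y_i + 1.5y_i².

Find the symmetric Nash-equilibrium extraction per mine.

16

A representative mine's profit is π_i = y_i(285 − 3Y) − 45y_i − 1.5y_i², with Y = y_i + Σ_{j≠i} y_j.
First-order condition: 240 − 9y_i − 3Σ_{j≠i} y_j = 0.
With identical mines, set every y_j = y: then 240 − 9y − 6y = 0, i.e. y = 240/15 = 16.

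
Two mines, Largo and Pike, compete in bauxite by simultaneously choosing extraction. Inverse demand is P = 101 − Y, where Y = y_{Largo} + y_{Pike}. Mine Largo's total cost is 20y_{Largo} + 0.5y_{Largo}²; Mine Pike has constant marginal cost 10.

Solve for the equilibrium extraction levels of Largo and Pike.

14.2, 38.4

Mine Largo's profit: π = y_{Largo}(101 − (y_{Largo} + y_{Pike})) − 20y_{Largo} − 0.5y_{Largo}².
∂π/∂y_{Largo} = 81 − 3y_{Largo} − y_{Pike} = 0, so y_{Largo} = 27 − (1/3)y_{Pike}.
For Pike: ∂π/∂y_{Pike} = 91 − 2y_{Pike} − y_{Largo} = 0 ⇒ y_{Pike} = 45.5 − 0.5y_{Largo}.
Plugging y_{Pike} into Largo's best response: y_{Largo} = 27 − (1/3)(45.5 − 0.5y_{Largo}) ⇒ (5/6)y_{Largo} = 71/6, so y_{Largo} = 14.2.
Then y_{Pike} = 45.5 − 0.5·14.2 = 38.4.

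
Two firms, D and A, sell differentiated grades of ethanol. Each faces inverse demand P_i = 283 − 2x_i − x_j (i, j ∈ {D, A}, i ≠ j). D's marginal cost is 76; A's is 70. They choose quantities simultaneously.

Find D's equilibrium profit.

3362

Firm D's profit: π = x_D(283 − 2x_D − x_A) − 76x_D.
∂π/∂x_D = 207 − 4x_D − x_A = 0 ⇒ x_D = 51.75 − 0.25x_A.
Similarly x_A = 53.25 − 0.25x_D.
Substituting the second reaction function into the first: x_D = 51.75 − 0.25(53.25 − 0.25x_D), which gives 0.9375x_D = 38.4375 ⇒ x_D = 41.
Then x_A = 53.25 − 0.25·41 = 43.
P_D = 283 − 2·41 − 43 = 158.
Profit = (158 − 76)·41 = 3362.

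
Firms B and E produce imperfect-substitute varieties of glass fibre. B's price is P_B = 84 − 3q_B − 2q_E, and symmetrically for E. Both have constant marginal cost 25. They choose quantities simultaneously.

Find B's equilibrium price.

Firm B's profit: π = q_B(84 − 3q_B − 2q_E) − 25q_B.
∂π/∂q_B = 59 − 6q_B − 2q_E = 0 ⇒ q_B = 59/6 − (1/3)q_E.
Setting q_B = q_E in the reaction function: q_B = 59/6 − (1/3)q_B, so q_B = (59/6) / (4/3) = 7.375.
P_B = 84 − 3·7.375 − 2·7.375 = 47.125.

47.125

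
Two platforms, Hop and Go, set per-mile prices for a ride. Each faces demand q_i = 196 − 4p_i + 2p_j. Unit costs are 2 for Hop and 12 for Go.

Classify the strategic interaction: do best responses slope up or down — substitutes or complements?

Hop's profit: π = (p_{Hop} − 2)(196 − 4p_{Hop} + 2p_{Go}).
∂π/∂p_{Hop} = 204 − 8p_{Hop} + 2p_{Go} = 0 ⇒ p_{Hop} = 25.5 + 0.25p_{Go}.
The best-response slope dp_{Hop}/dp_{Go} = 0.25 > 0: the reaction function is upward-sloping, so the choices are strategic complements.

strategic complements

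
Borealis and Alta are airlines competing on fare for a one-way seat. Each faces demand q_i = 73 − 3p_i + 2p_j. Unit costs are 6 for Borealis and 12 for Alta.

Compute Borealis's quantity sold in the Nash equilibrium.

Borealis's profit: π = (p_{Borealis} − 6)(73 − 3p_{Borealis} + 2p_{Alta}).
∂π/∂p_{Borealis} = 91 − 6p_{Borealis} + 2p_{Alta} = 0 ⇒ p_{Borealis} = 91/6 + (1/3)p_{Alta}.
Similarly p_{Alta} = 109/6 + (1/3)p_{Borealis}.
Plugging p_{Alta} into Borealis's best response: p_{Borealis} = 91/6 + (1/3)(109/6 + (1/3)p_{Borealis}) ⇒ (8/9)p_{Borealis} = 191/9, so p_{Borealis} = 23.875.
Then p_{Alta} = 109/6 + (1/3)·23.875 = 26.125.
q_{Borealis} = 73 − 3·23.875 + 2·26.125 = 53.625.

53.625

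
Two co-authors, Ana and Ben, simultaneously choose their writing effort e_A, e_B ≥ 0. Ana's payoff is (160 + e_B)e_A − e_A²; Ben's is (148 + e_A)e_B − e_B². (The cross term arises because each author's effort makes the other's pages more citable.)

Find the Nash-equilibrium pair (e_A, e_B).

156, 152

Expanding Ana's payoff: 160e_A + e_Be_A − e_A².
∂π/∂e_A = 160 + e_B − 2e_A = 0, so e_A = 80 + 0.5e_B.
Likewise for Ben: e_B = 74 + 0.5e_A.
Substituting the second reaction function into the first: e_A = 80 + 0.5(74 + 0.5e_A), which gives 0.75e_A = 117 ⇒ e_A = 156.
Then e_B = 74 + 0.5·156 = 152.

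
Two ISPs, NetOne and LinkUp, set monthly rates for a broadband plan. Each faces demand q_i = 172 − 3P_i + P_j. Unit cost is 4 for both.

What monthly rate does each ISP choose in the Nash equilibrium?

NetOne's profit: π = (P_{NetOne} − 4)(172 − 3P_{NetOne} + P_{LinkUp}).
∂π/∂P_{NetOne} = 184 − 6P_{NetOne} + P_{LinkUp} = 0 ⇒ P_{NetOne} = 92/3 + (1/6)P_{LinkUp}.
Setting P_{NetOne} = P_{LinkUp} in the reaction function: P_{NetOne} = 92/3 + (1/6)P_{NetOne}, so P_{NetOne} = (92/3) / (5/6) = 36.8.

36.8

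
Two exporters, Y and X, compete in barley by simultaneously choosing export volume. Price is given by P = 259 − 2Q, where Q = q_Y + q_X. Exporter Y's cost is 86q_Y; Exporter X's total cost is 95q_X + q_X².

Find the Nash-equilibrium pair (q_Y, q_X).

Exporter Y's profit: π = q_Y(259 − 2(q_Y + q_X)) − 86q_Y.
∂π/∂q_Y = 173 − 4q_Y − 2q_X = 0, so q_Y = 43.25 − 0.5q_X.
For X: ∂π/∂q_X = 164 − 6q_X − 2q_Y = 0 ⇒ q_X = 82/3 − (1/3)q_Y.
Plugging q_X into Y's best response: q_Y = 43.25 − 0.5(82/3 − (1/3)q_Y) ⇒ (5/6)q_Y = 355/12, so q_Y = 35.5.
Then q_X = 82/3 − (1/3)·35.5 = 15.5.

35.5, 15.5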